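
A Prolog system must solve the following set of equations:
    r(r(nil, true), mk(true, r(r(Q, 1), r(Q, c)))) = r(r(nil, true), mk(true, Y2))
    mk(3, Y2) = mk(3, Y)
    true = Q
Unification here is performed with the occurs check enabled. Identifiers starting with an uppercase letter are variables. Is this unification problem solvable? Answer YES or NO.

Decompose r/2: r(nil, true) = r(nil, true),  mk(true, r(r(Q, 1), r(Q, c))) = mk(true, Y2).
Delete trivial equation r(nil, true) = r(nil, true).
Decompose mk/2: true = true,  r(r(Q, 1), r(Q, c)) = Y2.
Delete trivial equation true = true.
Bind Y2 := r(r(Q, 1), r(Q, c)); substituting into the one remaining equation that mentions Y2 gives: mk(3, r(r(Q, 1), r(Q, c))) = mk(3, Y).
Decompose mk/2: 3 = 3,  r(r(Q, 1), r(Q, c)) = Y.
Delete trivial equation 3 = 3.
Bind Y := r(r(Q, 1), r(Q, c)); no other remaining equation mentions Y.
Bind Q := true. Substituting into the earlier bindings gives Y2 := r(r(true, 1), r(true, c)), Y := r(r(true, 1), r(true, c)).
No equations remain and no clash or occurs-check failure arose, so a unifier exists.

YES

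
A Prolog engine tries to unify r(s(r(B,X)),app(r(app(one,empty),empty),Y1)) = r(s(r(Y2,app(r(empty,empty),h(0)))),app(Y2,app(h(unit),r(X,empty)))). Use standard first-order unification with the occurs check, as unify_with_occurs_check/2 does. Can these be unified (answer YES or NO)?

YES

Decompose r/2: s(r(B,X)) = s(r(Y2,app(r(empty,empty),h(0)))),  app(r(app(one,empty),empty),Y1) = app(Y2,app(h(unit),r(X,empty))).
Decompose s/1: r(B,X) = r(Y2,app(r(empty,empty),h(0))).
Decompose r/2: B = Y2,  X = app(r(empty,empty),h(0)).
Bind B := Y2; no other remaining equation mentions B.
Bind X := app(r(empty,empty),h(0)); substituting into the remaining equation gives: app(r(app(one,empty),empty),Y1) = app(Y2,app(h(unit),r(app(r(empty,empty),h(0)),empty))).
Decompose app/2: r(app(one,empty),empty) = Y2,  Y1 = app(h(unit),r(app(r(empty,empty),h(0)),empty)).
Bind Y2 := r(app(one,empty),empty); no other remaining equation mentions Y2. Substituting into the earlier binding gives B := r(app(one,empty),empty).
Bind Y1 := app(h(unit),r(app(r(empty,empty),h(0)),empty)).
No equations remain and no clash or occurs-check failure arose, so a unifier exists.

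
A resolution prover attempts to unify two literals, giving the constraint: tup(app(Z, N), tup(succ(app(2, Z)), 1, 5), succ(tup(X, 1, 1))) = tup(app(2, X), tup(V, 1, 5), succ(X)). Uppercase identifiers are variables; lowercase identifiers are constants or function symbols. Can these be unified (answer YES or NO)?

NO

Decompose tup/3: app(Z, N) = app(2, X),  tup(succ(app(2, Z)), 1, 5) = tup(V, 1, 5),  succ(tup(X, 1, 1)) = succ(X).
Decompose app/2: Z = 2,  N = X.
Bind Z := 2; substituting into the one remaining equation that mentions Z gives: tup(succ(app(2, 2)), 1, 5) = tup(V, 1, 5).
Bind N := X; no other remaining equation mentions N.
Decompose tup/3: succ(app(2, 2)) = V,  1 = 1,  5 = 5.
Bind V := succ(app(2, 2)); no other remaining equation mentions V.
Delete trivial equation 1 = 1.
Delete trivial equation 5 = 5.
Decompose succ/1: tup(X, 1, 1) = X.
Occurs check fails: X occurs in tup(X, 1, 1); the equation X = tup(X, 1, 1) has no finite solution.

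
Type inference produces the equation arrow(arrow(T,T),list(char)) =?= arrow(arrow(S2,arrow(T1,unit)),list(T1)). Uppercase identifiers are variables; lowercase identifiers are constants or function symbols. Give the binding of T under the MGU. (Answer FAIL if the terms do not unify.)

Decompose arrow/2: arrow(T,T) =?= arrow(S2,arrow(T1,unit)),  list(char) =?= list(T1).
Decompose arrow/2: T =?= S2,  T =?= arrow(T1,unit).
Bind T := S2; substituting into the one remaining equation that mentions T gives: S2 =?= arrow(T1,unit).
Bind S2 := arrow(T1,unit); no other remaining equation mentions S2. Substituting into the earlier binding gives T := arrow(T1,unit).
Decompose list/1: char =?= T1.
Bind T1 := char. Substituting into the earlier bindings gives T := arrow(char,unit), S2 := arrow(char,unit).
MGU = { T ↦ arrow(char,unit), S2 ↦ arrow(char,unit), T1 ↦ char }, so T ↦ arrow(char,unit).

arrow(char,unit)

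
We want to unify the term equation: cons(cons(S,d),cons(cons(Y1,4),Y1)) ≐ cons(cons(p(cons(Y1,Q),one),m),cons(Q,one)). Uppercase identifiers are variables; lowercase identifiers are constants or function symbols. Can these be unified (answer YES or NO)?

NO

Decompose cons/2: cons(S,d) ≐ cons(p(cons(Y1,Q),one),m),  cons(cons(Y1,4),Y1) ≐ cons(Q,one).
Decompose cons/2: S ≐ p(cons(Y1,Q),one),  d ≐ m.
Bind S := p(cons(Y1,Q),one); no other remaining equation mentions S.
Clash: constants d and m differ; no unifier exists.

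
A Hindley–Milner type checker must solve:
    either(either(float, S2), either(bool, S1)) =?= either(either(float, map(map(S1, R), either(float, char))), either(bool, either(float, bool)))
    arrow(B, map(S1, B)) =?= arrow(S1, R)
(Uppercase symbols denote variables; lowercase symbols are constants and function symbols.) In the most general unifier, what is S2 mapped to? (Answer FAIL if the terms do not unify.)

Decompose either/2: either(float, S2) =?= either(float, map(map(S1, R), either(float, char))),  either(bool, S1) =?= either(bool, either(float, bool)).
Decompose either/2: float =?= float,  S2 =?= map(map(S1, R), either(float, char)).
Delete trivial equation float =?= float.
Bind S2 := map(map(S1, R), either(float, char)); no other remaining equation mentions S2.
Decompose either/2: bool =?= bool,  S1 =?= either(float, bool).
Delete trivial equation bool =?= bool.
Bind S1 := either(float, bool); substituting into the remaining equation gives: arrow(B, map(either(float, bool), B)) =?= arrow(either(float, bool), R). Substituting into the earlier binding gives S2 := map(map(either(float, bool), R), either(float, char)).
Decompose arrow/2: B =?= either(float, bool),  map(either(float, bool), B) =?= R.
Bind B := either(float, bool); substituting into the remaining equation gives: map(either(float, bool), either(float, bool)) =?= R.
Bind R := map(either(float, bool), either(float, bool)). Substituting into the earlier binding gives S2 := map(map(either(float, bool), map(either(float, bool), either(float, bool))), either(float, char)).
MGU = { S2 := map(map(either(float, bool), map(either(float, bool), either(float, bool))), either(float, char)), S1 := either(float, bool), B := either(float, bool), R := map(either(float, bool), either(float, bool)) }, so S2 := map(map(either(float, bool), map(either(float, bool), either(float, bool))), either(float, char)).

map(map(either(float, bool), map(either(float, bool), either(float, bool))), either(float, char))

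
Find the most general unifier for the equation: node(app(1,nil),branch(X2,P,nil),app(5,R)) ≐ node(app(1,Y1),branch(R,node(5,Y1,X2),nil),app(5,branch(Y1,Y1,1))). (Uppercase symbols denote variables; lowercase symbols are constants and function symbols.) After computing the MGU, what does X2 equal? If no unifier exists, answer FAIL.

Decompose node/3: app(1,nil) ≐ app(1,Y1),  branch(X2,P,nil) ≐ branch(R,node(5,Y1,X2),nil),  app(5,R) ≐ app(5,branch(Y1,Y1,1)).
Decompose app/2: 1 ≐ 1,  nil ≐ Y1.
Delete trivial equation 1 ≐ 1.
Bind Y1 := nil; substituting into the remaining equations gives: branch(X2,P,nil) ≐ branch(R,node(5,nil,X2),nil),  app(5,R) ≐ app(5,branch(nil,nil,1)).
Decompose branch/3: X2 ≐ R,  P ≐ node(5,nil,X2),  nil ≐ nil.
Bind X2 := R; substituting into the one remaining equation that mentions X2 gives: P ≐ node(5,nil,R).
Bind P := node(5,nil,R); no other remaining equation mentions P.
Delete trivial equation nil ≐ nil.
Decompose app/2: 5 ≐ 5,  R ≐ branch(nil,nil,1).
Delete trivial equation 5 ≐ 5.
Bind R := branch(nil,nil,1). Substituting into the earlier bindings gives X2 := branch(nil,nil,1), P := node(5,nil,branch(nil,nil,1)).
MGU = { Y1 ↦ nil, X2 ↦ branch(nil,nil,1), P ↦ node(5,nil,branch(nil,nil,1)), R ↦ branch(nil,nil,1) }, so X2 ↦ branch(nil,nil,1).

branch(nil,nil,1)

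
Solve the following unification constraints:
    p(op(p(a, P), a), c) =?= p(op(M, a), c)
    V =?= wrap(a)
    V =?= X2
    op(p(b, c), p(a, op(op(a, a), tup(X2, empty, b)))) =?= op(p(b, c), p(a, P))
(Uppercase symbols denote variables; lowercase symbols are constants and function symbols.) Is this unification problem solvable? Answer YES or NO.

Decompose p/2: op(p(a, P), a) =?= op(M, a),  c =?= c.
Decompose op/2: p(a, P) =?= M,  a =?= a.
Bind M := p(a, P); no other remaining equation mentions M.
Delete trivial equation a =?= a.
Delete trivial equation c =?= c.
Bind V := wrap(a); substituting into the one remaining equation that mentions V gives: wrap(a) =?= X2.
Bind X2 := wrap(a); substituting into the remaining equation gives: op(p(b, c), p(a, op(op(a, a), tup(wrap(a), empty, b)))) =?= op(p(b, c), p(a, P)).
Decompose op/2: p(b, c) =?= p(b, c),  p(a, op(op(a, a), tup(wrap(a), empty, b))) =?= p(a, P).
Delete trivial equation p(b, c) =?= p(b, c).
Decompose p/2: a =?= a,  op(op(a, a), tup(wrap(a), empty, b)) =?= P.
Delete trivial equation a =?= a.
Bind P := op(op(a, a), tup(wrap(a), empty, b)). Substituting into the earlier binding gives M := p(a, op(op(a, a), tup(wrap(a), empty, b))).
No equations remain and no clash or occurs-check failure arose, so a unifier exists.

YES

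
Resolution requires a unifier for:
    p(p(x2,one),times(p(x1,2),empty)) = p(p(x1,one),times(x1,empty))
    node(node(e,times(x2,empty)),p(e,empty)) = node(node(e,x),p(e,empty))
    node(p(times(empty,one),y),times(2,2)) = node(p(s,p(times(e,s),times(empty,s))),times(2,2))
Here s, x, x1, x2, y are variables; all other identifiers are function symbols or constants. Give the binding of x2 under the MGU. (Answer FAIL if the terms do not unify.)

Decompose p/2: p(x2,one) = p(x1,one),  times(p(x1,2),empty) = times(x1,empty).
Decompose p/2: x2 = x1,  one = one.
Bind x2 := x1; substituting into the one remaining equation that mentions x2 gives: node(node(e,times(x1,empty)),p(e,empty)) = node(node(e,x),p(e,empty)).
Delete trivial equation one = one.
Decompose times/2: p(x1,2) = x1,  empty = empty.
Occurs check fails: x1 occurs in p(x1,2); the equation x1 = p(x1,2) has no finite solution.

FAIL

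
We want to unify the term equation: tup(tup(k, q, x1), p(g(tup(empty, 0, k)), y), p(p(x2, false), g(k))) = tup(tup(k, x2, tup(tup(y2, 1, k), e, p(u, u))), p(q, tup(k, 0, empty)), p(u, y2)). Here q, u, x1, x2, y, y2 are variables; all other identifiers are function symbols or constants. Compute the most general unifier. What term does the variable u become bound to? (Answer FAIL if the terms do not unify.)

p(g(tup(empty, 0, k)), false)

Decompose tup/3: tup(k, q, x1) = tup(k, x2, tup(tup(y2, 1, k), e, p(u, u))),  p(g(tup(empty, 0, k)), y) = p(q, tup(k, 0, empty)),  p(p(x2, false), g(k)) = p(u, y2).
Decompose tup/3: k = k,  q = x2,  x1 = tup(tup(y2, 1, k), e, p(u, u)).
Delete trivial equation k = k.
Bind q := x2; substituting into the one remaining equation that mentions q gives: p(g(tup(empty, 0, k)), y) = p(x2, tup(k, 0, empty)).
Bind x1 := tup(tup(y2, 1, k), e, p(u, u)); no other remaining equation mentions x1.
Decompose p/2: g(tup(empty, 0, k)) = x2,  y = tup(k, 0, empty).
Bind x2 := g(tup(empty, 0, k)); substituting into the one remaining equation that mentions x2 gives: p(p(g(tup(empty, 0, k)), false), g(k)) = p(u, y2). Substituting into the earlier binding gives q := g(tup(empty, 0, k)).
Bind y := tup(k, 0, empty); no other remaining equation mentions y.
Decompose p/2: p(g(tup(empty, 0, k)), false) = u,  g(k) = y2.
Bind u := p(g(tup(empty, 0, k)), false); no other remaining equation mentions u. Substituting into the earlier binding gives x1 := tup(tup(y2, 1, k), e, p(p(g(tup(empty, 0, k)), false), p(g(tup(empty, 0, k)), false))).
Bind y2 := g(k). Substituting into the earlier binding gives x1 := tup(tup(g(k), 1, k), e, p(p(g(tup(empty, 0, k)), false), p(g(tup(empty, 0, k)), false))).
MGU = { q ↦ g(tup(empty, 0, k)), x1 ↦ tup(tup(g(k), 1, k), e, p(p(g(tup(empty, 0, k)), false), p(g(tup(empty, 0, k)), false))), x2 ↦ g(tup(empty, 0, k)), y ↦ tup(k, 0, empty), u ↦ p(g(tup(empty, 0, k)), false), y2 ↦ g(k) }, so u ↦ p(g(tup(empty, 0, k)), false).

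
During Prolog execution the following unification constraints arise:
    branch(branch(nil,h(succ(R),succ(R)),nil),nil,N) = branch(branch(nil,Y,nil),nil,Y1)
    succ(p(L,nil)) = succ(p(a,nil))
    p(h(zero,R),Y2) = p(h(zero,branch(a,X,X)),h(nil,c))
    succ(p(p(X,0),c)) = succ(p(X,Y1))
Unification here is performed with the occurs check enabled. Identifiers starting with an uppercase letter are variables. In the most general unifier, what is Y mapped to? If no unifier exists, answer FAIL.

FAIL

Decompose branch/3: branch(nil,h(succ(R),succ(R)),nil) = branch(nil,Y,nil),  nil = nil,  N = Y1.
Decompose branch/3: nil = nil,  h(succ(R),succ(R)) = Y,  nil = nil.
Delete trivial equation nil = nil.
Bind Y := h(succ(R),succ(R)); no other remaining equation mentions Y.
Delete trivial equation nil = nil.
Delete trivial equation nil = nil.
Bind N := Y1; no other remaining equation mentions N.
Decompose succ/1: p(L,nil) = p(a,nil).
Decompose p/2: L = a,  nil = nil.
Bind L := a; no other remaining equation mentions L.
Delete trivial equation nil = nil.
Decompose p/2: h(zero,R) = h(zero,branch(a,X,X)),  Y2 = h(nil,c).
Decompose h/2: zero = zero,  R = branch(a,X,X).
Delete trivial equation zero = zero.
Bind R := branch(a,X,X); no other remaining equation mentions R. Substituting into the earlier binding gives Y := h(succ(branch(a,X,X)),succ(branch(a,X,X))).
Bind Y2 := h(nil,c); no other remaining equation mentions Y2.
Decompose succ/1: p(p(X,0),c) = p(X,Y1).
Decompose p/2: p(X,0) = X,  c = Y1.
Occurs check fails: X occurs in p(X,0); the equation X = p(X,0) has no finite solution.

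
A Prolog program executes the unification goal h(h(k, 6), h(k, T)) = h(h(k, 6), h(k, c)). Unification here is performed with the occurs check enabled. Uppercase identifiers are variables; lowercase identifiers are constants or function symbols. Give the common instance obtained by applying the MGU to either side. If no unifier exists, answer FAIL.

Decompose h/2: h(k, 6) = h(k, 6),  h(k, T) = h(k, c).
Delete trivial equation h(k, 6) = h(k, 6).
Decompose h/2: k = k,  T = c.
Delete trivial equation k = k.
Bind T := c.
Applying the MGU to either side gives h(h(k, 6), h(k, c)).

h(h(k, 6), h(k, c))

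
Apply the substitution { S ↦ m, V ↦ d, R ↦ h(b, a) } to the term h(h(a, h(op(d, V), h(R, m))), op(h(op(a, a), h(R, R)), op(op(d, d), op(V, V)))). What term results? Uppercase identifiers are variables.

Replace each occurrence of V with d.
Replace each occurrence of R with h(b, a).
Result: h(h(a, h(op(d, d), h(h(b, a), m))), op(h(op(a, a), h(h(b, a), h(b, a))), op(op(d, d), op(d, d)))).

h(h(a, h(op(d, d), h(h(b, a), m))), op(h(op(a, a), h(h(b, a), h(b, a))), op(op(d, d), op(d, d))))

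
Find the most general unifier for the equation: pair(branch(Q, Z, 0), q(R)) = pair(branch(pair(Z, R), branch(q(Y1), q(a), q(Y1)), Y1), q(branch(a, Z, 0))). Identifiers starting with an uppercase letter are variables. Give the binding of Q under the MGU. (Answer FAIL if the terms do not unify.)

Decompose pair/2: branch(Q, Z, 0) = branch(pair(Z, R), branch(q(Y1), q(a), q(Y1)), Y1),  q(R) = q(branch(a, Z, 0)).
Decompose branch/3: Q = pair(Z, R),  Z = branch(q(Y1), q(a), q(Y1)),  0 = Y1.
Bind Q := pair(Z, R); no other remaining equation mentions Q.
Bind Z := branch(q(Y1), q(a), q(Y1)); substituting into the one remaining equation that mentions Z gives: q(R) = q(branch(a, branch(q(Y1), q(a), q(Y1)), 0)). Substituting into the earlier binding gives Q := pair(branch(q(Y1), q(a), q(Y1)), R).
Bind Y1 := 0; substituting into the remaining equation gives: q(R) = q(branch(a, branch(q(0), q(a), q(0)), 0)). Substituting into the earlier bindings gives Q := pair(branch(q(0), q(a), q(0)), R), Z := branch(q(0), q(a), q(0)).
Decompose q/1: R = branch(a, branch(q(0), q(a), q(0)), 0).
Bind R := branch(a, branch(q(0), q(a), q(0)), 0). Substituting into the earlier binding gives Q := pair(branch(q(0), q(a), q(0)), branch(a, branch(q(0), q(a), q(0)), 0)).
MGU = { Q := pair(branch(q(0), q(a), q(0)), branch(a, branch(q(0), q(a), q(0)), 0)), Z := branch(q(0), q(a), q(0)), Y1 := 0, R := branch(a, branch(q(0), q(a), q(0)), 0) }, so Q := pair(branch(q(0), q(a), q(0)), branch(a, branch(q(0), q(a), q(0)), 0)).

pair(branch(q(0), q(a), q(0)), branch(a, branch(q(0), q(a), q(0)), 0))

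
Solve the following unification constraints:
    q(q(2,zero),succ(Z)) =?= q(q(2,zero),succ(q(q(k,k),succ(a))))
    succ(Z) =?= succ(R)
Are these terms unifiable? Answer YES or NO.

YES

Decompose q/2: q(2,zero) =?= q(2,zero),  succ(Z) =?= succ(q(q(k,k),succ(a))).
Delete trivial equation q(2,zero) =?= q(2,zero).
Decompose succ/1: Z =?= q(q(k,k),succ(a)).
Bind Z := q(q(k,k),succ(a)); substituting into the remaining equation gives: succ(q(q(k,k),succ(a))) =?= succ(R).
Decompose succ/1: q(q(k,k),succ(a)) =?= R.
Bind R := q(q(k,k),succ(a)).
No equations remain and no clash or occurs-check failure arose, so a unifier exists.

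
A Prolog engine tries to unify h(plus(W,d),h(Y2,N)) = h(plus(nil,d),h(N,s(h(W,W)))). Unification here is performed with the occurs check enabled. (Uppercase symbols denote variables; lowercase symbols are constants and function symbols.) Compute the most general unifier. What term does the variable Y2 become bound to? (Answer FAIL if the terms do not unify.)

Decompose h/2: plus(W,d) = plus(nil,d),  h(Y2,N) = h(N,s(h(W,W))).
Decompose plus/2: W = nil,  d = d.
Bind W := nil; substituting into the one remaining equation that mentions W gives: h(Y2,N) = h(N,s(h(nil,nil))).
Delete trivial equation d = d.
Decompose h/2: Y2 = N,  N = s(h(nil,nil)).
Bind Y2 := N; no other remaining equation mentions Y2.
Bind N := s(h(nil,nil)). Substituting into the earlier binding gives Y2 := s(h(nil,nil)).
MGU = { W ↦ nil, Y2 ↦ s(h(nil,nil)), N ↦ s(h(nil,nil)) }, so Y2 ↦ s(h(nil,nil)).

s(h(nil,nil))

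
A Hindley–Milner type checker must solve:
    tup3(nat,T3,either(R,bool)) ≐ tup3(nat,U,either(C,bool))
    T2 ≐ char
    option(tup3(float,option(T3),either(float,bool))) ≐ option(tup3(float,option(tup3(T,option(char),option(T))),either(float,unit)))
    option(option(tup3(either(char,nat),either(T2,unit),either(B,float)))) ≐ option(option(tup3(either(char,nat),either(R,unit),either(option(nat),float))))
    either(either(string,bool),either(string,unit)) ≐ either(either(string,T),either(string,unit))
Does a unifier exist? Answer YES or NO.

NO

Decompose tup3/3: nat ≐ nat,  T3 ≐ U,  either(R,bool) ≐ either(C,bool).
Delete trivial equation nat ≐ nat.
Bind T3 := U; substituting into the one remaining equation that mentions T3 gives: option(tup3(float,option(U),either(float,bool))) ≐ option(tup3(float,option(tup3(T,option(char),option(T))),either(float,unit))).
Decompose either/2: R ≐ C,  bool ≐ bool.
Bind R := C; substituting into the one remaining equation that mentions R gives: option(option(tup3(either(char,nat),either(T2,unit),either(B,float)))) ≐ option(option(tup3(either(char,nat),either(C,unit),either(option(nat),float)))).
Delete trivial equation bool ≐ bool.
Bind T2 := char; substituting into the one remaining equation that mentions T2 gives: option(option(tup3(either(char,nat),either(char,unit),either(B,float)))) ≐ option(option(tup3(either(char,nat),either(C,unit),either(option(nat),float)))).
Decompose option/1: tup3(float,option(U),either(float,bool)) ≐ tup3(float,option(tup3(T,option(char),option(T))),either(float,unit)).
Decompose tup3/3: float ≐ float,  option(U) ≐ option(tup3(T,option(char),option(T))),  either(float,bool) ≐ either(float,unit).
Delete trivial equation float ≐ float.
Decompose option/1: U ≐ tup3(T,option(char),option(T)).
Bind U := tup3(T,option(char),option(T)); no other remaining equation mentions U. Substituting into the earlier binding gives T3 := tup3(T,option(char),option(T)).
Decompose either/2: float ≐ float,  bool ≐ unit.
Delete trivial equation float ≐ float.
Clash: constants bool and unit differ; no unifier exists.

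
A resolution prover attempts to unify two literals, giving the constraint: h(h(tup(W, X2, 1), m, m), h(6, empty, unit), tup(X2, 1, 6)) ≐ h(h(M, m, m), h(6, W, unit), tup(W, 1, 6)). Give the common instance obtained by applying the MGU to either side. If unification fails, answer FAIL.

h(h(tup(empty, empty, 1), m, m), h(6, empty, unit), tup(empty, 1, 6))

Decompose h/3: h(tup(W, X2, 1), m, m) ≐ h(M, m, m),  h(6, empty, unit) ≐ h(6, W, unit),  tup(X2, 1, 6) ≐ tup(W, 1, 6).
Decompose h/3: tup(W, X2, 1) ≐ M,  m ≐ m,  m ≐ m.
Bind M := tup(W, X2, 1); no other remaining equation mentions M.
Delete trivial equation m ≐ m.
Delete trivial equation m ≐ m.
Decompose h/3: 6 ≐ 6,  empty ≐ W,  unit ≐ unit.
Delete trivial equation 6 ≐ 6.
Bind W := empty; substituting into the one remaining equation that mentions W gives: tup(X2, 1, 6) ≐ tup(empty, 1, 6). Substituting into the earlier binding gives M := tup(empty, X2, 1).
Delete trivial equation unit ≐ unit.
Decompose tup/3: X2 ≐ empty,  1 ≐ 1,  6 ≐ 6.
Bind X2 := empty; no other remaining equation mentions X2. Substituting into the earlier binding gives M := tup(empty, empty, 1).
Delete trivial equation 1 ≐ 1.
Delete trivial equation 6 ≐ 6.
Applying the MGU to either side gives h(h(tup(empty, empty, 1), m, m), h(6, empty, unit), tup(empty, 1, 6)).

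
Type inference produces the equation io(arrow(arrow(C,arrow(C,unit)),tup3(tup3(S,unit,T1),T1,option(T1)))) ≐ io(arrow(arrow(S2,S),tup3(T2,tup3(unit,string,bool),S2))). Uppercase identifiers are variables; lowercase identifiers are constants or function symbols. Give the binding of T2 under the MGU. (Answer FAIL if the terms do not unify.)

tup3(arrow(option(tup3(unit,string,bool)),unit),unit,tup3(unit,string,bool))

Decompose io/1: arrow(arrow(C,arrow(C,unit)),tup3(tup3(S,unit,T1),T1,option(T1))) ≐ arrow(arrow(S2,S),tup3(T2,tup3(unit,string,bool),S2)).
Decompose arrow/2: arrow(C,arrow(C,unit)) ≐ arrow(S2,S),  tup3(tup3(S,unit,T1),T1,option(T1)) ≐ tup3(T2,tup3(unit,string,bool),S2).
Decompose arrow/2: C ≐ S2,  arrow(C,unit) ≐ S.
Bind C := S2; substituting into the one remaining equation that mentions C gives: arrow(S2,unit) ≐ S.
Bind S := arrow(S2,unit); substituting into the remaining equation gives: tup3(tup3(arrow(S2,unit),unit,T1),T1,option(T1)) ≐ tup3(T2,tup3(unit,string,bool),S2).
Decompose tup3/3: tup3(arrow(S2,unit),unit,T1) ≐ T2,  T1 ≐ tup3(unit,string,bool),  option(T1) ≐ S2.
Bind T2 := tup3(arrow(S2,unit),unit,T1); no other remaining equation mentions T2.
Bind T1 := tup3(unit,string,bool); substituting into the remaining equation gives: option(tup3(unit,string,bool)) ≐ S2. Substituting into the earlier binding gives T2 := tup3(arrow(S2,unit),unit,tup3(unit,string,bool)).
Bind S2 := option(tup3(unit,string,bool)). Substituting into the earlier bindings gives C := option(tup3(unit,string,bool)), S := arrow(option(tup3(unit,string,bool)),unit), T2 := tup3(arrow(option(tup3(unit,string,bool)),unit),unit,tup3(unit,string,bool)).
MGU = { C := option(tup3(unit,string,bool)), S := arrow(option(tup3(unit,string,bool)),unit), T2 := tup3(arrow(option(tup3(unit,string,bool)),unit),unit,tup3(unit,string,bool)), T1 := tup3(unit,string,bool), S2 := option(tup3(unit,string,bool)) }, so T2 := tup3(arrow(option(tup3(unit,string,bool)),unit),unit,tup3(unit,string,bool)).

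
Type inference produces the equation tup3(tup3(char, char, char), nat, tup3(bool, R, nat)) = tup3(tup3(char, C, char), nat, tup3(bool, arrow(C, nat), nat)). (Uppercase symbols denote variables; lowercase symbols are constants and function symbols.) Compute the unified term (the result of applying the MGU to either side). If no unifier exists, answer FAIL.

tup3(tup3(char, char, char), nat, tup3(bool, arrow(char, nat), nat))

Decompose tup3/3: tup3(char, char, char) = tup3(char, C, char),  nat = nat,  tup3(bool, R, nat) = tup3(bool, arrow(C, nat), nat).
Decompose tup3/3: char = char,  char = C,  char = char.
Delete trivial equation char = char.
Bind C := char; substituting into the one remaining equation that mentions C gives: tup3(bool, R, nat) = tup3(bool, arrow(char, nat), nat).
Delete trivial equation char = char.
Delete trivial equation nat = nat.
Decompose tup3/3: bool = bool,  R = arrow(char, nat),  nat = nat.
Delete trivial equation bool = bool.
Bind R := arrow(char, nat); no other remaining equation mentions R.
Delete trivial equation nat = nat.
Applying the MGU to either side gives tup3(tup3(char, char, char), nat, tup3(bool, arrow(char, nat), nat)).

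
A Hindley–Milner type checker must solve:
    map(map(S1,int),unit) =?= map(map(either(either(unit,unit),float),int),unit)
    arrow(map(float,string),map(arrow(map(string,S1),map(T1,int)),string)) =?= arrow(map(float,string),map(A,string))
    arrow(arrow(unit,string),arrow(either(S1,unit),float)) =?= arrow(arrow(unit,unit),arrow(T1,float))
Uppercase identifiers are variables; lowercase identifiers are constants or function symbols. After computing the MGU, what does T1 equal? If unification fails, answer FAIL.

Decompose map/2: map(S1,int) =?= map(either(either(unit,unit),float),int),  unit =?= unit.
Decompose map/2: S1 =?= either(either(unit,unit),float),  int =?= int.
Bind S1 := either(either(unit,unit),float); substituting into the 2 remaining equations that mention S1 gives: arrow(map(float,string),map(arrow(map(string,either(either(unit,unit),float)),map(T1,int)),string)) =?= arrow(map(float,string),map(A,string)),  arrow(arrow(unit,string),arrow(either(either(either(unit,unit),float),unit),float)) =?= arrow(arrow(unit,unit),arrow(T1,float)).
Delete trivial equation int =?= int.
Delete trivial equation unit =?= unit.
Decompose arrow/2: map(float,string) =?= map(float,string),  map(arrow(map(string,either(either(unit,unit),float)),map(T1,int)),string) =?= map(A,string).
Delete trivial equation map(float,string) =?= map(float,string).
Decompose map/2: arrow(map(string,either(either(unit,unit),float)),map(T1,int)) =?= A,  string =?= string.
Bind A := arrow(map(string,either(either(unit,unit),float)),map(T1,int)); no other remaining equation mentions A.
Delete trivial equation string =?= string.
Decompose arrow/2: arrow(unit,string) =?= arrow(unit,unit),  arrow(either(either(either(unit,unit),float),unit),float) =?= arrow(T1,float).
Decompose arrow/2: unit =?= unit,  string =?= unit.
Delete trivial equation unit =?= unit.
Clash: constants string and unit differ; no unifier exists.

FAIL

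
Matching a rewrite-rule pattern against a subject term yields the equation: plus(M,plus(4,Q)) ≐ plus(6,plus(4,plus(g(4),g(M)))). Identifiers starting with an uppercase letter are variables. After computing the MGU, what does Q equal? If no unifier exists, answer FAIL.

plus(g(4),g(6))

Decompose plus/2: M ≐ 6,  plus(4,Q) ≐ plus(4,plus(g(4),g(M))).
Bind M := 6; substituting into the remaining equation gives: plus(4,Q) ≐ plus(4,plus(g(4),g(6))).
Decompose plus/2: 4 ≐ 4,  Q ≐ plus(g(4),g(6)).
Delete trivial equation 4 ≐ 4.
Bind Q := plus(g(4),g(6)).
MGU = { M := 6, Q := plus(g(4),g(6)) }, so Q := plus(g(4),g(6)).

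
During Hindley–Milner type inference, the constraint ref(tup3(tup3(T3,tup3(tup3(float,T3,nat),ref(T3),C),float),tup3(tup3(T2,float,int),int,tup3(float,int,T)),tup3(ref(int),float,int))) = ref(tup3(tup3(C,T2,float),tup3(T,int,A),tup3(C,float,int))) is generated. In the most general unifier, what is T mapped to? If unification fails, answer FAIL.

tup3(tup3(tup3(float,ref(int),nat),ref(ref(int)),ref(int)),float,int)

Decompose ref/1: tup3(tup3(T3,tup3(tup3(float,T3,nat),ref(T3),C),float),tup3(tup3(T2,float,int),int,tup3(float,int,T)),tup3(ref(int),float,int)) = tup3(tup3(C,T2,float),tup3(T,int,A),tup3(C,float,int)).
Decompose tup3/3: tup3(T3,tup3(tup3(float,T3,nat),ref(T3),C),float) = tup3(C,T2,float),  tup3(tup3(T2,float,int),int,tup3(float,int,T)) = tup3(T,int,A),  tup3(ref(int),float,int) = tup3(C,float,int).
Decompose tup3/3: T3 = C,  tup3(tup3(float,T3,nat),ref(T3),C) = T2,  float = float.
Bind T3 := C; substituting into the one remaining equation that mentions T3 gives: tup3(tup3(float,C,nat),ref(C),C) = T2.
Bind T2 := tup3(tup3(float,C,nat),ref(C),C); substituting into the one remaining equation that mentions T2 gives: tup3(tup3(tup3(tup3(float,C,nat),ref(C),C),float,int),int,tup3(float,int,T)) = tup3(T,int,A).
Delete trivial equation float = float.
Decompose tup3/3: tup3(tup3(tup3(float,C,nat),ref(C),C),float,int) = T,  int = int,  tup3(float,int,T) = A.
Bind T := tup3(tup3(tup3(float,C,nat),ref(C),C),float,int); substituting into the one remaining equation that mentions T gives: tup3(float,int,tup3(tup3(tup3(float,C,nat),ref(C),C),float,int)) = A.
Delete trivial equation int = int.
Bind A := tup3(float,int,tup3(tup3(tup3(float,C,nat),ref(C),C),float,int)); no other remaining equation mentions A.
Decompose tup3/3: ref(int) = C,  float = float,  int = int.
Bind C := ref(int); no other remaining equation mentions C. Substituting into the earlier bindings gives T3 := ref(int), T2 := tup3(tup3(float,ref(int),nat),ref(ref(int)),ref(int)), T := tup3(tup3(tup3(float,ref(int),nat),ref(ref(int)),ref(int)),float,int), A := tup3(float,int,tup3(tup3(tup3(float,ref(int),nat),ref(ref(int)),ref(int)),float,int)).
Delete trivial equation float = float.
Delete trivial equation int = int.
MGU = { T3 -> ref(int), T2 -> tup3(tup3(float,ref(int),nat),ref(ref(int)),ref(int)), T -> tup3(tup3(tup3(float,ref(int),nat),ref(ref(int)),ref(int)),float,int), A -> tup3(float,int,tup3(tup3(tup3(float,ref(int),nat),ref(ref(int)),ref(int)),float,int)), C -> ref(int) }, so T -> tup3(tup3(tup3(float,ref(int),nat),ref(ref(int)),ref(int)),float,int).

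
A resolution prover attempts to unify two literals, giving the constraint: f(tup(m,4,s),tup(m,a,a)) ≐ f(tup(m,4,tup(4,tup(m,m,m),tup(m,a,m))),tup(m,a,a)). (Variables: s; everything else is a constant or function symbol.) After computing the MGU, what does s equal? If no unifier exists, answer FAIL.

Decompose f/2: tup(m,4,s) ≐ tup(m,4,tup(4,tup(m,m,m),tup(m,a,m))),  tup(m,a,a) ≐ tup(m,a,a).
Decompose tup/3: m ≐ m,  4 ≐ 4,  s ≐ tup(4,tup(m,m,m),tup(m,a,m)).
Delete trivial equation m ≐ m.
Delete trivial equation 4 ≐ 4.
Bind s := tup(4,tup(m,m,m),tup(m,a,m)); no other remaining equation mentions s.
Delete trivial equation tup(m,a,a) ≐ tup(m,a,a).
MGU = { s := tup(4,tup(m,m,m),tup(m,a,m)) }, so s := tup(4,tup(m,m,m),tup(m,a,m)).

tup(4,tup(m,m,m),tup(m,a,m))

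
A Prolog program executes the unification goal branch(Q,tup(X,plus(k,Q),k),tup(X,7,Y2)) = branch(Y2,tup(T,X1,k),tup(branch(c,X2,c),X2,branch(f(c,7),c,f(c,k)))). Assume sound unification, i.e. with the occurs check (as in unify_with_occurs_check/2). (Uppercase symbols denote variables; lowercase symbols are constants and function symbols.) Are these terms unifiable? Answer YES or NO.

Decompose branch/3: Q = Y2,  tup(X,plus(k,Q),k) = tup(T,X1,k),  tup(X,7,Y2) = tup(branch(c,X2,c),X2,branch(f(c,7),c,f(c,k))).
Bind Q := Y2; substituting into the one remaining equation that mentions Q gives: tup(X,plus(k,Y2),k) = tup(T,X1,k).
Decompose tup/3: X = T,  plus(k,Y2) = X1,  k = k.
Bind X := T; substituting into the one remaining equation that mentions X gives: tup(T,7,Y2) = tup(branch(c,X2,c),X2,branch(f(c,7),c,f(c,k))).
Bind X1 := plus(k,Y2); no other remaining equation mentions X1.
Delete trivial equation k = k.
Decompose tup/3: T = branch(c,X2,c),  7 = X2,  Y2 = branch(f(c,7),c,f(c,k)).
Bind T := branch(c,X2,c); no other remaining equation mentions T. Substituting into the earlier binding gives X := branch(c,X2,c).
Bind X2 := 7; no other remaining equation mentions X2. Substituting into the earlier bindings gives X := branch(c,7,c), T := branch(c,7,c).
Bind Y2 := branch(f(c,7),c,f(c,k)). Substituting into the earlier bindings gives Q := branch(f(c,7),c,f(c,k)), X1 := plus(k,branch(f(c,7),c,f(c,k))).
No equations remain and no clash or occurs-check failure arose, so a unifier exists.

YES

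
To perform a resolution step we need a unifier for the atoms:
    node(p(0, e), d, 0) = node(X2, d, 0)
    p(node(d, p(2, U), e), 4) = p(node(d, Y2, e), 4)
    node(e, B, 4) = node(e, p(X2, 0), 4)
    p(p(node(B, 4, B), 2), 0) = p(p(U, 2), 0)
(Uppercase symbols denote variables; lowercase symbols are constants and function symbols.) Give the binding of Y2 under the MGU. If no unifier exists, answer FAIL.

Decompose node/3: p(0, e) = X2,  d = d,  0 = 0.
Bind X2 := p(0, e); substituting into the one remaining equation that mentions X2 gives: node(e, B, 4) = node(e, p(p(0, e), 0), 4).
Delete trivial equation d = d.
Delete trivial equation 0 = 0.
Decompose p/2: node(d, p(2, U), e) = node(d, Y2, e),  4 = 4.
Decompose node/3: d = d,  p(2, U) = Y2,  e = e.
Delete trivial equation d = d.
Bind Y2 := p(2, U); no other remaining equation mentions Y2.
Delete trivial equation e = e.
Delete trivial equation 4 = 4.
Decompose node/3: e = e,  B = p(p(0, e), 0),  4 = 4.
Delete trivial equation e = e.
Bind B := p(p(0, e), 0); substituting into the one remaining equation that mentions B gives: p(p(node(p(p(0, e), 0), 4, p(p(0, e), 0)), 2), 0) = p(p(U, 2), 0).
Delete trivial equation 4 = 4.
Decompose p/2: p(node(p(p(0, e), 0), 4, p(p(0, e), 0)), 2) = p(U, 2),  0 = 0.
Decompose p/2: node(p(p(0, e), 0), 4, p(p(0, e), 0)) = U,  2 = 2.
Bind U := node(p(p(0, e), 0), 4, p(p(0, e), 0)); no other remaining equation mentions U. Substituting into the earlier binding gives Y2 := p(2, node(p(p(0, e), 0), 4, p(p(0, e), 0))).
Delete trivial equation 2 = 2.
Delete trivial equation 0 = 0.
MGU = { X2 ↦ p(0, e), Y2 ↦ p(2, node(p(p(0, e), 0), 4, p(p(0, e), 0))), B ↦ p(p(0, e), 0), U ↦ node(p(p(0, e), 0), 4, p(p(0, e), 0)) }, so Y2 ↦ p(2, node(p(p(0, e), 0), 4, p(p(0, e), 0))).

p(2, node(p(p(0, e), 0), 4, p(p(0, e), 0)))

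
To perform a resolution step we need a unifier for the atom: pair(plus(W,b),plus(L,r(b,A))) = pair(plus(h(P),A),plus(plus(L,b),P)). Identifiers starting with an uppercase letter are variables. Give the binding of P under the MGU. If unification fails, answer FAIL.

Decompose pair/2: plus(W,b) = plus(h(P),A),  plus(L,r(b,A)) = plus(plus(L,b),P).
Decompose plus/2: W = h(P),  b = A.
Bind W := h(P); no other remaining equation mentions W.
Bind A := b; substituting into the remaining equation gives: plus(L,r(b,b)) = plus(plus(L,b),P).
Decompose plus/2: L = plus(L,b),  r(b,b) = P.
Occurs check fails: L occurs in plus(L,b); the equation L = plus(L,b) has no finite solution.

FAIL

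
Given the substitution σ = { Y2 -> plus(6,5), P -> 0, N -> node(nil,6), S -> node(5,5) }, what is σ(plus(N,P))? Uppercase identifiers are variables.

plus(node(nil,6),0)

Replace each occurrence of P with 0.
Replace each occurrence of N with node(nil,6).
Result: plus(node(nil,6),0).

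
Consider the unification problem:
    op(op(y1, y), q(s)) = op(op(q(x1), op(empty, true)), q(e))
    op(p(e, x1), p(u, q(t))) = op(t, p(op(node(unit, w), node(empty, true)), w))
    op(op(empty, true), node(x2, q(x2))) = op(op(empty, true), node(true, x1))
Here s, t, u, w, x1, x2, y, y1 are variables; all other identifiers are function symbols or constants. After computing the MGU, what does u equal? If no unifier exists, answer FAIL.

Decompose op/2: op(y1, y) = op(q(x1), op(empty, true)),  q(s) = q(e).
Decompose op/2: y1 = q(x1),  y = op(empty, true).
Bind y1 := q(x1); no other remaining equation mentions y1.
Bind y := op(empty, true); no other remaining equation mentions y.
Decompose q/1: s = e.
Bind s := e; no other remaining equation mentions s.
Decompose op/2: p(e, x1) = t,  p(u, q(t)) = p(op(node(unit, w), node(empty, true)), w).
Bind t := p(e, x1); substituting into the one remaining equation that mentions t gives: p(u, q(p(e, x1))) = p(op(node(unit, w), node(empty, true)), w).
Decompose p/2: u = op(node(unit, w), node(empty, true)),  q(p(e, x1)) = w.
Bind u := op(node(unit, w), node(empty, true)); no other remaining equation mentions u.
Bind w := q(p(e, x1)); no other remaining equation mentions w. Substituting into the earlier binding gives u := op(node(unit, q(p(e, x1))), node(empty, true)).
Decompose op/2: op(empty, true) = op(empty, true),  node(x2, q(x2)) = node(true, x1).
Delete trivial equation op(empty, true) = op(empty, true).
Decompose node/2: x2 = true,  q(x2) = x1.
Bind x2 := true; substituting into the remaining equation gives: q(true) = x1.
Bind x1 := q(true). Substituting into the earlier bindings gives y1 := q(q(true)), t := p(e, q(true)), u := op(node(unit, q(p(e, q(true)))), node(empty, true)), w := q(p(e, q(true))).
MGU = { y1 ↦ q(q(true)), y ↦ op(empty, true), s ↦ e, t ↦ p(e, q(true)), u ↦ op(node(unit, q(p(e, q(true)))), node(empty, true)), w ↦ q(p(e, q(true))), x2 ↦ true, x1 ↦ q(true) }, so u ↦ op(node(unit, q(p(e, q(true)))), node(empty, true)).

op(node(unit, q(p(e, q(true)))), node(empty, true))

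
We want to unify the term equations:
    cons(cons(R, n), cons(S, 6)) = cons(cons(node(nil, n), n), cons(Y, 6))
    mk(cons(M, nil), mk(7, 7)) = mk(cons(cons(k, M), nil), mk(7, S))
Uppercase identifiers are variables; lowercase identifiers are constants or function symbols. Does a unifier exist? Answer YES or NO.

NO

Decompose cons/2: cons(R, n) = cons(node(nil, n), n),  cons(S, 6) = cons(Y, 6).
Decompose cons/2: R = node(nil, n),  n = n.
Bind R := node(nil, n); no other remaining equation mentions R.
Delete trivial equation n = n.
Decompose cons/2: S = Y,  6 = 6.
Bind S := Y; substituting into the one remaining equation that mentions S gives: mk(cons(M, nil), mk(7, 7)) = mk(cons(cons(k, M), nil), mk(7, Y)).
Delete trivial equation 6 = 6.
Decompose mk/2: cons(M, nil) = cons(cons(k, M), nil),  mk(7, 7) = mk(7, Y).
Decompose cons/2: M = cons(k, M),  nil = nil.
Occurs check fails: M occurs in cons(k, M); the equation M = cons(k, M) has no finite solution.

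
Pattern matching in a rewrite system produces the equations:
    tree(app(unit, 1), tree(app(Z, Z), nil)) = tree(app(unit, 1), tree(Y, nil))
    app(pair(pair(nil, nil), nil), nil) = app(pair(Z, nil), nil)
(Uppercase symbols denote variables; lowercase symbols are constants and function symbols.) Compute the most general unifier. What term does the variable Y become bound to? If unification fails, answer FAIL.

app(pair(nil, nil), pair(nil, nil))

Decompose tree/2: app(unit, 1) = app(unit, 1),  tree(app(Z, Z), nil) = tree(Y, nil).
Delete trivial equation app(unit, 1) = app(unit, 1).
Decompose tree/2: app(Z, Z) = Y,  nil = nil.
Bind Y := app(Z, Z); no other remaining equation mentions Y.
Delete trivial equation nil = nil.
Decompose app/2: pair(pair(nil, nil), nil) = pair(Z, nil),  nil = nil.
Decompose pair/2: pair(nil, nil) = Z,  nil = nil.
Bind Z := pair(nil, nil); no other remaining equation mentions Z. Substituting into the earlier binding gives Y := app(pair(nil, nil), pair(nil, nil)).
Delete trivial equation nil = nil.
Delete trivial equation nil = nil.
MGU = { Y := app(pair(nil, nil), pair(nil, nil)), Z := pair(nil, nil) }, so Y := app(pair(nil, nil), pair(nil, nil)).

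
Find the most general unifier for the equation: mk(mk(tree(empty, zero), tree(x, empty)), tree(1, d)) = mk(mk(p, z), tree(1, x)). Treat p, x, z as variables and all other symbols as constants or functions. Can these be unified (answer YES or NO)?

Decompose mk/2: mk(tree(empty, zero), tree(x, empty)) = mk(p, z),  tree(1, d) = tree(1, x).
Decompose mk/2: tree(empty, zero) = p,  tree(x, empty) = z.
Bind p := tree(empty, zero); no other remaining equation mentions p.
Bind z := tree(x, empty); no other remaining equation mentions z.
Decompose tree/2: 1 = 1,  d = x.
Delete trivial equation 1 = 1.
Bind x := d. Substituting into the earlier binding gives z := tree(d, empty).
No equations remain and no clash or occurs-check failure arose, so a unifier exists.

YES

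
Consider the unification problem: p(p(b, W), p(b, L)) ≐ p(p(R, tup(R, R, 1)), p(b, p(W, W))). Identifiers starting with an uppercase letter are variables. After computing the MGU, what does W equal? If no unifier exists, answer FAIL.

Decompose p/2: p(b, W) ≐ p(R, tup(R, R, 1)),  p(b, L) ≐ p(b, p(W, W)).
Decompose p/2: b ≐ R,  W ≐ tup(R, R, 1).
Bind R := b; substituting into the one remaining equation that mentions R gives: W ≐ tup(b, b, 1).
Bind W := tup(b, b, 1); substituting into the remaining equation gives: p(b, L) ≐ p(b, p(tup(b, b, 1), tup(b, b, 1))).
Decompose p/2: b ≐ b,  L ≐ p(tup(b, b, 1), tup(b, b, 1)).
Delete trivial equation b ≐ b.
Bind L := p(tup(b, b, 1), tup(b, b, 1)).
MGU = { R ↦ b, W ↦ tup(b, b, 1), L ↦ p(tup(b, b, 1), tup(b, b, 1)) }, so W ↦ tup(b, b, 1).

tup(b, b, 1)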